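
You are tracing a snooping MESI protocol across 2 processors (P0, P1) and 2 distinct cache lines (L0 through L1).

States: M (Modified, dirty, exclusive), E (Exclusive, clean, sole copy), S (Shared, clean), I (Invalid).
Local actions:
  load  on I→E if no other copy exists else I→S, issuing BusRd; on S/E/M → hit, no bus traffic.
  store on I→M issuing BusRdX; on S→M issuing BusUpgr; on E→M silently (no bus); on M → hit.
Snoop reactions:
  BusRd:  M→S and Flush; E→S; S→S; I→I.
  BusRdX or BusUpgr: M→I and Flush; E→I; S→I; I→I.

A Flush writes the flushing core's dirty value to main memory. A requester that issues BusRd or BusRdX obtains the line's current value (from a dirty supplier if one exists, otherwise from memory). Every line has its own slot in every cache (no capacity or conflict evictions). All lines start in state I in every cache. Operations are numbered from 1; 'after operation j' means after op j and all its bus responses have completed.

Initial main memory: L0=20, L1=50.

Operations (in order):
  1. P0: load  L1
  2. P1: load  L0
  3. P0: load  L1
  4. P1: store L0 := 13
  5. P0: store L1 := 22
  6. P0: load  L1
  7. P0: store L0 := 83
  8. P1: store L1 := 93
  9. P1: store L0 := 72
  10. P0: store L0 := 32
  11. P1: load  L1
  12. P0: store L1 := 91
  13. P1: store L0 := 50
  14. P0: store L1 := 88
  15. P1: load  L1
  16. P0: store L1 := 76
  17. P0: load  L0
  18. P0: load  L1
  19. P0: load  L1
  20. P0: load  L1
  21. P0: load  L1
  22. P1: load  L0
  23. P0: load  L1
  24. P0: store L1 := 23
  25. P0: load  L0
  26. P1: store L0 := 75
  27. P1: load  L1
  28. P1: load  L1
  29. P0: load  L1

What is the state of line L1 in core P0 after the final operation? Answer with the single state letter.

state = S

1. P0: load  L1  bus=[BusRd]  L1: P0=E P1=I  mem[L1]=50
2. P1: load  L0  bus=[BusRd]  L0: P0=I P1=E  mem[L0]=20
3. P0: load  L1  bus=[-]  L1: P0=E P1=I  mem[L1]=50
4. P1: store L0 := 13  bus=[-]  L0: P0=I P1=M  mem[L0]=20
5. P0: store L1 := 22  bus=[-]  L1: P0=M P1=I  mem[L1]=50
6. P0: load  L1  bus=[-]  L1: P0=M P1=I  mem[L1]=50
7. P0: store L0 := 83  bus=[BusRdX,Flush]  L0: P0=M P1=I  mem[L0]=13
8. P1: store L1 := 93  bus=[BusRdX,Flush]  L1: P0=I P1=M  mem[L1]=22
9. P1: store L0 := 72  bus=[BusRdX,Flush]  L0: P0=I P1=M  mem[L0]=83
10. P0: store L0 := 32  bus=[BusRdX,Flush]  L0: P0=M P1=I  mem[L0]=72
11. P1: load  L1  bus=[-]  L1: P0=I P1=M  mem[L1]=22
12. P0: store L1 := 91  bus=[BusRdX,Flush]  L1: P0=M P1=I  mem[L1]=93
13. P1: store L0 := 50  bus=[BusRdX,Flush]  L0: P0=I P1=M  mem[L0]=32
14. P0: store L1 := 88  bus=[-]  L1: P0=M P1=I  mem[L1]=93
15. P1: load  L1  bus=[BusRd,Flush]  L1: P0=S P1=S  mem[L1]=88
16. P0: store L1 := 76  bus=[BusUpgr]  L1: P0=M P1=I  mem[L1]=88
17. P0: load  L0  bus=[BusRd,Flush]  L0: P0=S P1=S  mem[L0]=50
18. P0: load  L1  bus=[-]  L1: P0=M P1=I  mem[L1]=88
19. P0: load  L1  bus=[-]  L1: P0=M P1=I  mem[L1]=88
20. P0: load  L1  bus=[-]  L1: P0=M P1=I  mem[L1]=88
21. P0: load  L1  bus=[-]  L1: P0=M P1=I  mem[L1]=88
22. P1: load  L0  bus=[-]  L0: P0=S P1=S  mem[L0]=50
23. P0: load  L1  bus=[-]  L1: P0=M P1=I  mem[L1]=88
24. P0: store L1 := 23  bus=[-]  L1: P0=M P1=I  mem[L1]=88
25. P0: load  L0  bus=[-]  L0: P0=S P1=S  mem[L0]=50
26. P1: store L0 := 75  bus=[BusUpgr]  L0: P0=I P1=M  mem[L0]=50
27. P1: load  L1  bus=[BusRd,Flush]  L1: P0=S P1=S  mem[L1]=23
28. P1: load  L1  bus=[-]  L1: P0=S P1=S  mem[L1]=23
29. P0: load  L1  bus=[-]  L1: P0=S P1=S  mem[L1]=23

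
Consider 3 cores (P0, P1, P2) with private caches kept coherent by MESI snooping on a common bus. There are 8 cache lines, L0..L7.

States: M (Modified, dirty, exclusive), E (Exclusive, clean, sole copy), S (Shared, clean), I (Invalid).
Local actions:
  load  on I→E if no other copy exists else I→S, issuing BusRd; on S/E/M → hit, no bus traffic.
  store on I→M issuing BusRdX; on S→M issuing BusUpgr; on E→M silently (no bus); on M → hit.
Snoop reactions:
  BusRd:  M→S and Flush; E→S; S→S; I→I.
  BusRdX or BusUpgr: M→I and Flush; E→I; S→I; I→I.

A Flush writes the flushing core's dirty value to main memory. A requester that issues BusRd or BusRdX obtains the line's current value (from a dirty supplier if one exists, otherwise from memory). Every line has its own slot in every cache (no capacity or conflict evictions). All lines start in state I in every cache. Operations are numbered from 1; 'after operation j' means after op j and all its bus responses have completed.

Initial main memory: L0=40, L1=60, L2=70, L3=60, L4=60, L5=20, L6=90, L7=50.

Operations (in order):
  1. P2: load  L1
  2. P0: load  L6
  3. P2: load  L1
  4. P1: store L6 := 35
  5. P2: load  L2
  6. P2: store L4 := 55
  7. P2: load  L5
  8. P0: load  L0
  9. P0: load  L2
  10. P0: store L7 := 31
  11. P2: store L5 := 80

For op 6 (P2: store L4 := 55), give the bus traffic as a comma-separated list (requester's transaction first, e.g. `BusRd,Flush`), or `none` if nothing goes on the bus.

bus = BusRdX

  op1 P2: load  L1 → I/I/E on L1; bus BusRd; mem=60
  op2 P0: load  L6 → E/I/I on L6; bus BusRd; mem=90
  op3 P2: load  L1 → I/I/E on L1; bus (none); mem=60
  op4 P1: store L6 := 35 → I/M/I on L6; bus BusRdX; mem=90
  op5 P2: load  L2 → I/I/E on L2; bus BusRd; mem=70
  op6 P2: store L4 := 55 → I/I/M on L4; bus BusRdX; mem=60
  op7 P2: load  L5 → I/I/E on L5; bus BusRd; mem=20
  op8 P0: load  L0 → E/I/I on L0; bus BusRd; mem=40
  op9 P0: load  L2 → S/I/S on L2; bus BusRd; mem=70
  op10 P0: store L7 := 31 → M/I/I on L7; bus BusRdX; mem=50
  op11 P2: store L5 := 80 → I/I/M on L5; bus (none); mem=20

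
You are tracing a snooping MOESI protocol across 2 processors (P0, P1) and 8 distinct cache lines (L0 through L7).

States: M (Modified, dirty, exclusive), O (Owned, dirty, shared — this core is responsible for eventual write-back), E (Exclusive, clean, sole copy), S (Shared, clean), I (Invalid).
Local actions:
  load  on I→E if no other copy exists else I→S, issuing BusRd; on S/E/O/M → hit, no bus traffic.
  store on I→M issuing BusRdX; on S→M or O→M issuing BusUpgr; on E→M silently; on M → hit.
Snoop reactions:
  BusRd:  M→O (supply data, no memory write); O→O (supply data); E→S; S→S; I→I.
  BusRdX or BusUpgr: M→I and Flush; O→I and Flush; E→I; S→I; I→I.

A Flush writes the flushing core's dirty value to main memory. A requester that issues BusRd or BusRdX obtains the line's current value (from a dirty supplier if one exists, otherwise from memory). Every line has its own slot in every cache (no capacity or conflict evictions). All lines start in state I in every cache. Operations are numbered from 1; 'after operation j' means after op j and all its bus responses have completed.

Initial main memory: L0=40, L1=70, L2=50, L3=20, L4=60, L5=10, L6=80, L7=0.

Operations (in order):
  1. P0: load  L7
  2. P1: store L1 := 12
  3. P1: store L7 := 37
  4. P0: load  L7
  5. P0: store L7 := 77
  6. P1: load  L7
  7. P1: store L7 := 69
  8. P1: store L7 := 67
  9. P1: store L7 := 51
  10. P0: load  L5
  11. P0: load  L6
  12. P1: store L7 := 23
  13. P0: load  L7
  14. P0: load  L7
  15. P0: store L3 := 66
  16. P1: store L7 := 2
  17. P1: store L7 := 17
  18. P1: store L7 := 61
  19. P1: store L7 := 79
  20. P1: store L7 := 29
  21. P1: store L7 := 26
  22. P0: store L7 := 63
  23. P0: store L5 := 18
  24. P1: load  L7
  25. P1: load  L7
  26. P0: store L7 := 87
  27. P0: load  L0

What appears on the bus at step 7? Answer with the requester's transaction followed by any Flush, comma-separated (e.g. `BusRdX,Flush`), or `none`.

step 1: P0: load  L7  ⟶  EI  (L7)  txn=BusRd  M[L7]=0
step 2: P1: store L1 := 12  ⟶  IM  (L1)  txn=BusRdX  M[L1]=70
step 3: P1: store L7 := 37  ⟶  IM  (L7)  txn=BusRdX  M[L7]=0
step 4: P0: load  L7  ⟶  SO  (L7)  txn=BusRd  M[L7]=0
step 5: P0: store L7 := 77  ⟶  MI  (L7)  txn=BusUpgr+Flush  M[L7]=37
step 6: P1: load  L7  ⟶  OS  (L7)  txn=BusRd  M[L7]=37
step 7: P1: store L7 := 69  ⟶  IM  (L7)  txn=BusUpgr+Flush  M[L7]=77
step 8: P1: store L7 := 67  ⟶  IM  (L7)  txn=∅  M[L7]=77
step 9: P1: store L7 := 51  ⟶  IM  (L7)  txn=∅  M[L7]=77
step 10: P0: load  L5  ⟶  EI  (L5)  txn=BusRd  M[L5]=10
step 11: P0: load  L6  ⟶  EI  (L6)  txn=BusRd  M[L6]=80
step 12: P1: store L7 := 23  ⟶  IM  (L7)  txn=∅  M[L7]=77
step 13: P0: load  L7  ⟶  SO  (L7)  txn=BusRd  M[L7]=77
step 14: P0: load  L7  ⟶  SO  (L7)  txn=∅  M[L7]=77
step 15: P0: store L3 := 66  ⟶  MI  (L3)  txn=BusRdX  M[L3]=20
step 16: P1: store L7 := 2  ⟶  IM  (L7)  txn=BusUpgr  M[L7]=77
step 17: P1: store L7 := 17  ⟶  IM  (L7)  txn=∅  M[L7]=77
step 18: P1: store L7 := 61  ⟶  IM  (L7)  txn=∅  M[L7]=77
step 19: P1: store L7 := 79  ⟶  IM  (L7)  txn=∅  M[L7]=77
step 20: P1: store L7 := 29  ⟶  IM  (L7)  txn=∅  M[L7]=77
step 21: P1: store L7 := 26  ⟶  IM  (L7)  txn=∅  M[L7]=77
step 22: P0: store L7 := 63  ⟶  MI  (L7)  txn=BusRdX+Flush  M[L7]=26
step 23: P0: store L5 := 18  ⟶  MI  (L5)  txn=∅  M[L5]=10
step 24: P1: load  L7  ⟶  OS  (L7)  txn=BusRd  M[L7]=26
step 25: P1: load  L7  ⟶  OS  (L7)  txn=∅  M[L7]=26
step 26: P0: store L7 := 87  ⟶  MI  (L7)  txn=BusUpgr  M[L7]=26
step 27: P0: load  L0  ⟶  EI  (L0)  txn=BusRd  M[L0]=40

bus = BusUpgr,Flush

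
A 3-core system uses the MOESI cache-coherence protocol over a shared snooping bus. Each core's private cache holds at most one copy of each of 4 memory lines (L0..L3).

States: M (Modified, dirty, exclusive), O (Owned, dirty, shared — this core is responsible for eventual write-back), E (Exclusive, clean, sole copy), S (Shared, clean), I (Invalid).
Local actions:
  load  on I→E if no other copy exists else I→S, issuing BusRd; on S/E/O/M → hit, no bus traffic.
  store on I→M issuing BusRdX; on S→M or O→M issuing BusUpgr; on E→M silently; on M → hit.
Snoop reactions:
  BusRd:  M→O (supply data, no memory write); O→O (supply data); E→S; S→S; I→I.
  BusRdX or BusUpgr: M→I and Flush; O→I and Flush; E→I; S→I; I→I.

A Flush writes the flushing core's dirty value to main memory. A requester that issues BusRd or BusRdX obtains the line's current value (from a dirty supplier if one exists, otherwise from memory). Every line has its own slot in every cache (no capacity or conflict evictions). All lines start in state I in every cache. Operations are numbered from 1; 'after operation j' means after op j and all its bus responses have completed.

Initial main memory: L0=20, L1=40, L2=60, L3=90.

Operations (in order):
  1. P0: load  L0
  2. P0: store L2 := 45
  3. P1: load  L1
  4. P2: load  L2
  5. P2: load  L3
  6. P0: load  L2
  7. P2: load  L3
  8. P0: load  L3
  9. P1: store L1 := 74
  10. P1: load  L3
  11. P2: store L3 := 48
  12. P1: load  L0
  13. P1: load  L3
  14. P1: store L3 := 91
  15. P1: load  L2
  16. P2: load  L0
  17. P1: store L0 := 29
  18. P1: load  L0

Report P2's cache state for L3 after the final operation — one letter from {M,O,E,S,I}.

1. P0: load  L0  bus=[BusRd]  L0: P0=E P1=I P2=I  mem[L0]=20
2. P0: store L2 := 45  bus=[BusRdX]  L2: P0=M P1=I P2=I  mem[L2]=60
3. P1: load  L1  bus=[BusRd]  L1: P0=I P1=E P2=I  mem[L1]=40
4. P2: load  L2  bus=[BusRd]  L2: P0=O P1=I P2=S  mem[L2]=60
5. P2: load  L3  bus=[BusRd]  L3: P0=I P1=I P2=E  mem[L3]=90
6. P0: load  L2  bus=[-]  L2: P0=O P1=I P2=S  mem[L2]=60
7. P2: load  L3  bus=[-]  L3: P0=I P1=I P2=E  mem[L3]=90
8. P0: load  L3  bus=[BusRd]  L3: P0=S P1=I P2=S  mem[L3]=90
9. P1: store L1 := 74  bus=[-]  L1: P0=I P1=M P2=I  mem[L1]=40
10. P1: load  L3  bus=[BusRd]  L3: P0=S P1=S P2=S  mem[L3]=90
11. P2: store L3 := 48  bus=[BusUpgr]  L3: P0=I P1=I P2=M  mem[L3]=90
12. P1: load  L0  bus=[BusRd]  L0: P0=S P1=S P2=I  mem[L0]=20
13. P1: load  L3  bus=[BusRd]  L3: P0=I P1=S P2=O  mem[L3]=90
14. P1: store L3 := 91  bus=[BusUpgr,Flush]  L3: P0=I P1=M P2=I  mem[L3]=48
15. P1: load  L2  bus=[BusRd]  L2: P0=O P1=S P2=S  mem[L2]=60
16. P2: load  L0  bus=[BusRd]  L0: P0=S P1=S P2=S  mem[L0]=20
17. P1: store L0 := 29  bus=[BusUpgr]  L0: P0=I P1=M P2=I  mem[L0]=20
18. P1: load  L0  bus=[-]  L0: P0=I P1=M P2=I  mem[L0]=20

state = I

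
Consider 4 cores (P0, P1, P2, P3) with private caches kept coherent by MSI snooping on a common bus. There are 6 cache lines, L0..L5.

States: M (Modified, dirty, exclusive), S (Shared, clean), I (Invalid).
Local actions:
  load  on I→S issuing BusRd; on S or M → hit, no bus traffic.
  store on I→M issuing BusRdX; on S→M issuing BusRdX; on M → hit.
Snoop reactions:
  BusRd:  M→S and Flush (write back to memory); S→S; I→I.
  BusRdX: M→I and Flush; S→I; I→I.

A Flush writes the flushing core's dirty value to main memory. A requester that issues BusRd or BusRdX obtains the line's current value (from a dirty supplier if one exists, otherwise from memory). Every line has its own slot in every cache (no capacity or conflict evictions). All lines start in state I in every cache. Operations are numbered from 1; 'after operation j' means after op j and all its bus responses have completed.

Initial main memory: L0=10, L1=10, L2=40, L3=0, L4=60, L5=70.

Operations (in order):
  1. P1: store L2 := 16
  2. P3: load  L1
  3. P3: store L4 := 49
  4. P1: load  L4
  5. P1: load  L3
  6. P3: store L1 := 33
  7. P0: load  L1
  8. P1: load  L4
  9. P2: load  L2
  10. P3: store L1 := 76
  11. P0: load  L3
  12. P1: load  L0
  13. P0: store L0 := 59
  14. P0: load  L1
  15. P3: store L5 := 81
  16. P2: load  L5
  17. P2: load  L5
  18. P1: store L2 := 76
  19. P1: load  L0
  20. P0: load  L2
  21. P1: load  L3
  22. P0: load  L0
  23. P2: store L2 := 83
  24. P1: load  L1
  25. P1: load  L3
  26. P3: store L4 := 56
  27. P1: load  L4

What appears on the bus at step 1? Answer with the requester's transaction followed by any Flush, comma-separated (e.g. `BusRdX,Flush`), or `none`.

bus = BusRdX

step 1: P1: store L2 := 16  ⟶  IMII  (L2)  txn=BusRdX  M[L2]=40
step 2: P3: load  L1  ⟶  IIIS  (L1)  txn=BusRd  M[L1]=10
step 3: P3: store L4 := 49  ⟶  IIIM  (L4)  txn=BusRdX  M[L4]=60
step 4: P1: load  L4  ⟶  ISIS  (L4)  txn=BusRd+Flush  M[L4]=49
step 5: P1: load  L3  ⟶  ISII  (L3)  txn=BusRd  M[L3]=0
step 6: P3: store L1 := 33  ⟶  IIIM  (L1)  txn=BusRdX  M[L1]=10
step 7: P0: load  L1  ⟶  SIIS  (L1)  txn=BusRd+Flush  M[L1]=33
step 8: P1: load  L4  ⟶  ISIS  (L4)  txn=∅  M[L4]=49
step 9: P2: load  L2  ⟶  ISSI  (L2)  txn=BusRd+Flush  M[L2]=16
step 10: P3: store L1 := 76  ⟶  IIIM  (L1)  txn=BusRdX  M[L1]=33
step 11: P0: load  L3  ⟶  SSII  (L3)  txn=BusRd  M[L3]=0
step 12: P1: load  L0  ⟶  ISII  (L0)  txn=BusRd  M[L0]=10
step 13: P0: store L0 := 59  ⟶  MIII  (L0)  txn=BusRdX  M[L0]=10
step 14: P0: load  L1  ⟶  SIIS  (L1)  txn=BusRd+Flush  M[L1]=76
step 15: P3: store L5 := 81  ⟶  IIIM  (L5)  txn=BusRdX  M[L5]=70
step 16: P2: load  L5  ⟶  IISS  (L5)  txn=BusRd+Flush  M[L5]=81
step 17: P2: load  L5  ⟶  IISS  (L5)  txn=∅  M[L5]=81
step 18: P1: store L2 := 76  ⟶  IMII  (L2)  txn=BusRdX  M[L2]=16
step 19: P1: load  L0  ⟶  SSII  (L0)  txn=BusRd+Flush  M[L0]=59
step 20: P0: load  L2  ⟶  SSII  (L2)  txn=BusRd+Flush  M[L2]=76
step 21: P1: load  L3  ⟶  SSII  (L3)  txn=∅  M[L3]=0
step 22: P0: load  L0  ⟶  SSII  (L0)  txn=∅  M[L0]=59
step 23: P2: store L2 := 83  ⟶  IIMI  (L2)  txn=BusRdX  M[L2]=76
step 24: P1: load  L1  ⟶  SSIS  (L1)  txn=BusRd  M[L1]=76
step 25: P1: load  L3  ⟶  SSII  (L3)  txn=∅  M[L3]=0
step 26: P3: store L4 := 56  ⟶  IIIM  (L4)  txn=BusRdX  M[L4]=49
step 27: P1: load  L4  ⟶  ISIS  (L4)  txn=BusRd+Flush  M[L4]=56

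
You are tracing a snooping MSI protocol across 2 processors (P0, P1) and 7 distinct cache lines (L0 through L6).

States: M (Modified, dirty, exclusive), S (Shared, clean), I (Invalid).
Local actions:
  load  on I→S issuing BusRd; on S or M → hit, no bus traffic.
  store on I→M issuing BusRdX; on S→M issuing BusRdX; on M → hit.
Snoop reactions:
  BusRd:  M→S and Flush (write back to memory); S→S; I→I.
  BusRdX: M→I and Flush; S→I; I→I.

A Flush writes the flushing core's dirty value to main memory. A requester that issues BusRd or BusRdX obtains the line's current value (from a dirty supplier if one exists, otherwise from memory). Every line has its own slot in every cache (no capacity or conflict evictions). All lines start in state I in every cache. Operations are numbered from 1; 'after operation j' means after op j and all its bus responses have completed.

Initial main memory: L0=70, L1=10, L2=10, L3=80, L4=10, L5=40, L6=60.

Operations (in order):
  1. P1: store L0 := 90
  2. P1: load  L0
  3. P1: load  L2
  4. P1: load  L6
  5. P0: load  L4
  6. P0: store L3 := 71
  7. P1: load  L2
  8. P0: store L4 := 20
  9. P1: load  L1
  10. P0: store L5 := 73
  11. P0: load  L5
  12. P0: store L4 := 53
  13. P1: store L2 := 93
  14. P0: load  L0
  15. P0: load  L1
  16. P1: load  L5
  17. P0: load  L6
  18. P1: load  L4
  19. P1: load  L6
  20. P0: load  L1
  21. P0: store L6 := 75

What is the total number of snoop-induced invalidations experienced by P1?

  op1 P1: store L0 := 90 → I/M on L0; bus BusRdX; mem=70
  op2 P1: load  L0 → I/M on L0; bus (none); mem=70
  op3 P1: load  L2 → I/S on L2; bus BusRd; mem=10
  op4 P1: load  L6 → I/S on L6; bus BusRd; mem=60
  op5 P0: load  L4 → S/I on L4; bus BusRd; mem=10
  op6 P0: store L3 := 71 → M/I on L3; bus BusRdX; mem=80
  op7 P1: load  L2 → I/S on L2; bus (none); mem=10
  op8 P0: store L4 := 20 → M/I on L4; bus BusRdX; mem=10
  op9 P1: load  L1 → I/S on L1; bus BusRd; mem=10
  op10 P0: store L5 := 73 → M/I on L5; bus BusRdX; mem=40
  op11 P0: load  L5 → M/I on L5; bus (none); mem=40
  op12 P0: store L4 := 53 → M/I on L4; bus (none); mem=10
  op13 P1: store L2 := 93 → I/M on L2; bus BusRdX; mem=10
  op14 P0: load  L0 → S/S on L0; bus BusRd Flush; mem=90
  op15 P0: load  L1 → S/S on L1; bus BusRd; mem=10
  op16 P1: load  L5 → S/S on L5; bus BusRd Flush; mem=73
  op17 P0: load  L6 → S/S on L6; bus BusRd; mem=60
  op18 P1: load  L4 → S/S on L4; bus BusRd Flush; mem=53
  op19 P1: load  L6 → S/S on L6; bus (none); mem=60
  op20 P0: load  L1 → S/S on L1; bus (none); mem=10
  op21 P0: store L6 := 75 → M/I on L6; bus BusRdX; mem=60

invalidations = 1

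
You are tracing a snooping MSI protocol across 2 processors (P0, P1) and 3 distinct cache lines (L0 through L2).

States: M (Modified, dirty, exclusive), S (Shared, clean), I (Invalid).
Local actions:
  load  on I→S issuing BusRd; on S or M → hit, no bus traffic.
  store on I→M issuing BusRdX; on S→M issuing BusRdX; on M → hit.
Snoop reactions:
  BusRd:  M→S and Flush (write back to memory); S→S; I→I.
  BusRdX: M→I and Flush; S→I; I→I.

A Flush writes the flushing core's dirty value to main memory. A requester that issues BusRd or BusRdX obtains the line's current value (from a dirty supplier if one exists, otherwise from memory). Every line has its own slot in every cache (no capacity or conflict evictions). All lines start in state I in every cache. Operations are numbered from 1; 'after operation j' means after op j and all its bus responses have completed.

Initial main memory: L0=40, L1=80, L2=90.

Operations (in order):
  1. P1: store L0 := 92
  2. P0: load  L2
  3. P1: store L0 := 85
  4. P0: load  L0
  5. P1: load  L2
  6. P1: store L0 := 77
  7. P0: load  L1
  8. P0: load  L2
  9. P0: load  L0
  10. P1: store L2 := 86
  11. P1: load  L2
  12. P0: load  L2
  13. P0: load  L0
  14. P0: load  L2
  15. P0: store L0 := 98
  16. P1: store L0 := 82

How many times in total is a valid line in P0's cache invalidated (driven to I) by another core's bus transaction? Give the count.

  op1 P1: store L0 := 92 → I/M on L0; bus BusRdX; mem=40
  op2 P0: load  L2 → S/I on L2; bus BusRd; mem=90
  op3 P1: store L0 := 85 → I/M on L0; bus (none); mem=40
  op4 P0: load  L0 → S/S on L0; bus BusRd Flush; mem=85
  op5 P1: load  L2 → S/S on L2; bus BusRd; mem=90
  op6 P1: store L0 := 77 → I/M on L0; bus BusRdX; mem=85
  op7 P0: load  L1 → S/I on L1; bus BusRd; mem=80
  op8 P0: load  L2 → S/S on L2; bus (none); mem=90
  op9 P0: load  L0 → S/S on L0; bus BusRd Flush; mem=77
  op10 P1: store L2 := 86 → I/M on L2; bus BusRdX; mem=90
  op11 P1: load  L2 → I/M on L2; bus (none); mem=90
  op12 P0: load  L2 → S/S on L2; bus BusRd Flush; mem=86
  op13 P0: load  L0 → S/S on L0; bus (none); mem=77
  op14 P0: load  L2 → S/S on L2; bus (none); mem=86
  op15 P0: store L0 := 98 → M/I on L0; bus BusRdX; mem=77
  op16 P1: store L0 := 82 → I/M on L0; bus BusRdX Flush; mem=98

invalidations = 3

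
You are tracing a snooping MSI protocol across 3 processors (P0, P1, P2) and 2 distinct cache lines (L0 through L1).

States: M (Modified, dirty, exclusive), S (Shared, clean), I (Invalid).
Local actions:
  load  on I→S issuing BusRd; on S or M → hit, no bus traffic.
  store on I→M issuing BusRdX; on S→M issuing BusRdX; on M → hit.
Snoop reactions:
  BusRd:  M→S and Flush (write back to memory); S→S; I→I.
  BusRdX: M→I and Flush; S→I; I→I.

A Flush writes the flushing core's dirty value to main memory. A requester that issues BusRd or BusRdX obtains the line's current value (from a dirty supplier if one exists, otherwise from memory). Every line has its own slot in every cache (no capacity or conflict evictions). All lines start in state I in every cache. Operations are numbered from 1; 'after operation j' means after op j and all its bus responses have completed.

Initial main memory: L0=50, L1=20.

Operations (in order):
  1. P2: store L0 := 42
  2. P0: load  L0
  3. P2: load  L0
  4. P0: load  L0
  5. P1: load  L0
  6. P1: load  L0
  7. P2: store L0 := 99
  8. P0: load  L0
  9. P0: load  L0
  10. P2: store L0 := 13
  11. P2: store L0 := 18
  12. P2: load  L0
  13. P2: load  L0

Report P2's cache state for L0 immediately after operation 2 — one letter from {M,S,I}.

1. P2: store L0 := 42  bus=[BusRdX]  L0: P0=I P1=I P2=M  mem[L0]=50
2. P0: load  L0  bus=[BusRd,Flush]  L0: P0=S P1=I P2=S  mem[L0]=42
3. P2: load  L0  bus=[-]  L0: P0=S P1=I P2=S  mem[L0]=42
4. P0: load  L0  bus=[-]  L0: P0=S P1=I P2=S  mem[L0]=42
5. P1: load  L0  bus=[BusRd]  L0: P0=S P1=S P2=S  mem[L0]=42
6. P1: load  L0  bus=[-]  L0: P0=S P1=S P2=S  mem[L0]=42
7. P2: store L0 := 99  bus=[BusRdX]  L0: P0=I P1=I P2=M  mem[L0]=42
8. P0: load  L0  bus=[BusRd,Flush]  L0: P0=S P1=I P2=S  mem[L0]=99
9. P0: load  L0  bus=[-]  L0: P0=S P1=I P2=S  mem[L0]=99
10. P2: store L0 := 13  bus=[BusRdX]  L0: P0=I P1=I P2=M  mem[L0]=99
11. P2: store L0 := 18  bus=[-]  L0: P0=I P1=I P2=M  mem[L0]=99
12. P2: load  L0  bus=[-]  L0: P0=I P1=I P2=M  mem[L0]=99
13. P2: load  L0  bus=[-]  L0: P0=I P1=I P2=M  mem[L0]=99

state = S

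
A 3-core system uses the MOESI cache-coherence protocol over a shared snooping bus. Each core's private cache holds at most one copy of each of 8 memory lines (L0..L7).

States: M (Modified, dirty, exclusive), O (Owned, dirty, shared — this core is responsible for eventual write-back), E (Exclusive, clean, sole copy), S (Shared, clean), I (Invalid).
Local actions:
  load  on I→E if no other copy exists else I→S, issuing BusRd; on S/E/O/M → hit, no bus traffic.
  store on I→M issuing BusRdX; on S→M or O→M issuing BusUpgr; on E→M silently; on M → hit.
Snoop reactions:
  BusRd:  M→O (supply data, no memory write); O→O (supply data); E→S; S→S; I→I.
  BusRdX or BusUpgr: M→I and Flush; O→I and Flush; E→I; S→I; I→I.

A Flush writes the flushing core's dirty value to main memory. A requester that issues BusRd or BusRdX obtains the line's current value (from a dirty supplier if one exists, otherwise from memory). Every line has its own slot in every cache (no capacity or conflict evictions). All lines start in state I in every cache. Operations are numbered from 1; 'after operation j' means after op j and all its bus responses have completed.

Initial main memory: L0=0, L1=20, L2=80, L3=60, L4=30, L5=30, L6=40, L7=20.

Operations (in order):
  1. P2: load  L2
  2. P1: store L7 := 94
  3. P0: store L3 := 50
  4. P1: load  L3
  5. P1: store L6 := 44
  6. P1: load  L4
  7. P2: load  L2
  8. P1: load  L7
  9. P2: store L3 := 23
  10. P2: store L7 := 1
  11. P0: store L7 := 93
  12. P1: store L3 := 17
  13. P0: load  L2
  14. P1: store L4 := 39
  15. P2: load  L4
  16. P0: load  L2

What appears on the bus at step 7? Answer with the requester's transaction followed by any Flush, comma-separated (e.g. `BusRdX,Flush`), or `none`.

step 1: P2: load  L2  ⟶  IIE  (L2)  txn=BusRd  M[L2]=80
step 2: P1: store L7 := 94  ⟶  IMI  (L7)  txn=BusRdX  M[L7]=20
step 3: P0: store L3 := 50  ⟶  MII  (L3)  txn=BusRdX  M[L3]=60
step 4: P1: load  L3  ⟶  OSI  (L3)  txn=BusRd  M[L3]=60
step 5: P1: store L6 := 44  ⟶  IMI  (L6)  txn=BusRdX  M[L6]=40
step 6: P1: load  L4  ⟶  IEI  (L4)  txn=BusRd  M[L4]=30
step 7: P2: load  L2  ⟶  IIE  (L2)  txn=∅  M[L2]=80
step 8: P1: load  L7  ⟶  IMI  (L7)  txn=∅  M[L7]=20
step 9: P2: store L3 := 23  ⟶  IIM  (L3)  txn=BusRdX+Flush  M[L3]=50
step 10: P2: store L7 := 1  ⟶  IIM  (L7)  txn=BusRdX+Flush  M[L7]=94
step 11: P0: store L7 := 93  ⟶  MII  (L7)  txn=BusRdX+Flush  M[L7]=1
step 12: P1: store L3 := 17  ⟶  IMI  (L3)  txn=BusRdX+Flush  M[L3]=23
step 13: P0: load  L2  ⟶  SIS  (L2)  txn=BusRd  M[L2]=80
step 14: P1: store L4 := 39  ⟶  IMI  (L4)  txn=∅  M[L4]=30
step 15: P2: load  L4  ⟶  IOS  (L4)  txn=BusRd  M[L4]=30
step 16: P0: load  L2  ⟶  SIS  (L2)  txn=∅  M[L2]=80

bus = none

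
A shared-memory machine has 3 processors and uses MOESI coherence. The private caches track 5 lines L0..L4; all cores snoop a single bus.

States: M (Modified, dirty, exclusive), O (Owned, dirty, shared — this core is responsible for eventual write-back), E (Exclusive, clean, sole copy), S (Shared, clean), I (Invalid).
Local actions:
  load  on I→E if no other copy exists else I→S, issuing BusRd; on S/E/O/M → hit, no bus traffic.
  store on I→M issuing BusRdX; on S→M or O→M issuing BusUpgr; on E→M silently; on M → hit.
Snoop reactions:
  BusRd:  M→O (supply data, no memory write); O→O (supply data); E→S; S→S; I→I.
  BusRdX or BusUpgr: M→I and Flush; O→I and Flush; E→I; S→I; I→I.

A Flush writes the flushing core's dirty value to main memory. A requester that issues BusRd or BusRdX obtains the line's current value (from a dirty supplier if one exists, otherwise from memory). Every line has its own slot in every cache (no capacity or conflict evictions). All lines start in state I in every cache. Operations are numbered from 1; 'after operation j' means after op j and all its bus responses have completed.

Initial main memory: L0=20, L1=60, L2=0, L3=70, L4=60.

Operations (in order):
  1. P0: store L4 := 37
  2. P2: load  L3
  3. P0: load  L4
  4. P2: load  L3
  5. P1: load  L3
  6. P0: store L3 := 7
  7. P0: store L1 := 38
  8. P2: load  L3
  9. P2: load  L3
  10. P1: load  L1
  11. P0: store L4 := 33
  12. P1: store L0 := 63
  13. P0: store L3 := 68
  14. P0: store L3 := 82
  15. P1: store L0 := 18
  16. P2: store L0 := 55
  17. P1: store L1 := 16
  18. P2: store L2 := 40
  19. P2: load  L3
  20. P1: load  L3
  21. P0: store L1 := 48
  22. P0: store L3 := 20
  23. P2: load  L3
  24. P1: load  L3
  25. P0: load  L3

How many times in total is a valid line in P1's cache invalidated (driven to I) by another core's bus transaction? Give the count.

invalidations = 4

step 1: P0: store L4 := 37  ⟶  MII  (L4)  txn=BusRdX  M[L4]=60
step 2: P2: load  L3  ⟶  IIE  (L3)  txn=BusRd  M[L3]=70
step 3: P0: load  L4  ⟶  MII  (L4)  txn=∅  M[L4]=60
step 4: P2: load  L3  ⟶  IIE  (L3)  txn=∅  M[L3]=70
step 5: P1: load  L3  ⟶  ISS  (L3)  txn=BusRd  M[L3]=70
step 6: P0: store L3 := 7  ⟶  MII  (L3)  txn=BusRdX  M[L3]=70
step 7: P0: store L1 := 38  ⟶  MII  (L1)  txn=BusRdX  M[L1]=60
step 8: P2: load  L3  ⟶  OIS  (L3)  txn=BusRd  M[L3]=70
step 9: P2: load  L3  ⟶  OIS  (L3)  txn=∅  M[L3]=70
step 10: P1: load  L1  ⟶  OSI  (L1)  txn=BusRd  M[L1]=60
step 11: P0: store L4 := 33  ⟶  MII  (L4)  txn=∅  M[L4]=60
step 12: P1: store L0 := 63  ⟶  IMI  (L0)  txn=BusRdX  M[L0]=20
step 13: P0: store L3 := 68  ⟶  MII  (L3)  txn=BusUpgr  M[L3]=70
step 14: P0: store L3 := 82  ⟶  MII  (L3)  txn=∅  M[L3]=70
step 15: P1: store L0 := 18  ⟶  IMI  (L0)  txn=∅  M[L0]=20
step 16: P2: store L0 := 55  ⟶  IIM  (L0)  txn=BusRdX+Flush  M[L0]=18
step 17: P1: store L1 := 16  ⟶  IMI  (L1)  txn=BusUpgr+Flush  M[L1]=38
step 18: P2: store L2 := 40  ⟶  IIM  (L2)  txn=BusRdX  M[L2]=0
step 19: P2: load  L3  ⟶  OIS  (L3)  txn=BusRd  M[L3]=70
step 20: P1: load  L3  ⟶  OSS  (L3)  txn=BusRd  M[L3]=70
step 21: P0: store L1 := 48  ⟶  MII  (L1)  txn=BusRdX+Flush  M[L1]=16
step 22: P0: store L3 := 20  ⟶  MII  (L3)  txn=BusUpgr  M[L3]=70
step 23: P2: load  L3  ⟶  OIS  (L3)  txn=BusRd  M[L3]=70
step 24: P1: load  L3  ⟶  OSS  (L3)  txn=BusRd  M[L3]=70
step 25: P0: load  L3  ⟶  OSS  (L3)  txn=∅  M[L3]=70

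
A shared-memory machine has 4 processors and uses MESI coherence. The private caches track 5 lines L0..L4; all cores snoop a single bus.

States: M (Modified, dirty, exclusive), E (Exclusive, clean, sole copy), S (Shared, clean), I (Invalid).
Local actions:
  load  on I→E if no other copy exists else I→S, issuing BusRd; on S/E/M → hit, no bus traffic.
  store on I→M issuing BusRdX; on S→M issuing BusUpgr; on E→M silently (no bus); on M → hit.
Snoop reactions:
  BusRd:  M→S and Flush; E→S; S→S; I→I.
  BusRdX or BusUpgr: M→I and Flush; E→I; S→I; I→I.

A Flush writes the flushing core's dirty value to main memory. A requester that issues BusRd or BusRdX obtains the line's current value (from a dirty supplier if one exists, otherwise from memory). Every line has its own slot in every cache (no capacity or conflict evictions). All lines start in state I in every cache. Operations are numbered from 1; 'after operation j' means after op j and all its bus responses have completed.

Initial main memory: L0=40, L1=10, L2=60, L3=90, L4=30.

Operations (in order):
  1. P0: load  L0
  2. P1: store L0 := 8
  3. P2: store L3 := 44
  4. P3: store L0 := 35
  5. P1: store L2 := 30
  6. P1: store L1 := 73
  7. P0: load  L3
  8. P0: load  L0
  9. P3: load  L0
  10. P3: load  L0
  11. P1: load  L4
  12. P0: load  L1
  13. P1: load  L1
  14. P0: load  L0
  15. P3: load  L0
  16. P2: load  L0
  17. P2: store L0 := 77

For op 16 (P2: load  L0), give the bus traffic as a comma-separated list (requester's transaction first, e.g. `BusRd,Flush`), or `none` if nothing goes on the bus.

[1] P0: load  L0 | P0:E(40), P1:I, P2:I, P3:I | bus: BusRd
[2] P1: store L0 := 8 | P0:I, P1:M(8), P2:I, P3:I | bus: BusRdX
[3] P2: store L3 := 44 | P0:I, P1:I, P2:M(44), P3:I | bus: BusRdX
[4] P3: store L0 := 35 | P0:I, P1:I, P2:I, P3:M(35) | bus: BusRdX,Flush
[5] P1: store L2 := 30 | P0:I, P1:M(30), P2:I, P3:I | bus: BusRdX
[6] P1: store L1 := 73 | P0:I, P1:M(73), P2:I, P3:I | bus: BusRdX
[7] P0: load  L3 | P0:S(44), P1:I, P2:S(44), P3:I | bus: BusRd,Flush
[8] P0: load  L0 | P0:S(35), P1:I, P2:I, P3:S(35) | bus: BusRd,Flush
[9] P3: load  L0 | P0:S(35), P1:I, P2:I, P3:S(35) | bus: none
[10] P3: load  L0 | P0:S(35), P1:I, P2:I, P3:S(35) | bus: none
[11] P1: load  L4 | P0:I, P1:E(30), P2:I, P3:I | bus: BusRd
[12] P0: load  L1 | P0:S(73), P1:S(73), P2:I, P3:I | bus: BusRd,Flush
[13] P1: load  L1 | P0:S(73), P1:S(73), P2:I, P3:I | bus: none
[14] P0: load  L0 | P0:S(35), P1:I, P2:I, P3:S(35) | bus: none
[15] P3: load  L0 | P0:S(35), P1:I, P2:I, P3:S(35) | bus: none
[16] P2: load  L0 | P0:S(35), P1:I, P2:S(35), P3:S(35) | bus: BusRd
[17] P2: store L0 := 77 | P0:I, P1:I, P2:M(77), P3:I | bus: BusUpgr

bus = BusRd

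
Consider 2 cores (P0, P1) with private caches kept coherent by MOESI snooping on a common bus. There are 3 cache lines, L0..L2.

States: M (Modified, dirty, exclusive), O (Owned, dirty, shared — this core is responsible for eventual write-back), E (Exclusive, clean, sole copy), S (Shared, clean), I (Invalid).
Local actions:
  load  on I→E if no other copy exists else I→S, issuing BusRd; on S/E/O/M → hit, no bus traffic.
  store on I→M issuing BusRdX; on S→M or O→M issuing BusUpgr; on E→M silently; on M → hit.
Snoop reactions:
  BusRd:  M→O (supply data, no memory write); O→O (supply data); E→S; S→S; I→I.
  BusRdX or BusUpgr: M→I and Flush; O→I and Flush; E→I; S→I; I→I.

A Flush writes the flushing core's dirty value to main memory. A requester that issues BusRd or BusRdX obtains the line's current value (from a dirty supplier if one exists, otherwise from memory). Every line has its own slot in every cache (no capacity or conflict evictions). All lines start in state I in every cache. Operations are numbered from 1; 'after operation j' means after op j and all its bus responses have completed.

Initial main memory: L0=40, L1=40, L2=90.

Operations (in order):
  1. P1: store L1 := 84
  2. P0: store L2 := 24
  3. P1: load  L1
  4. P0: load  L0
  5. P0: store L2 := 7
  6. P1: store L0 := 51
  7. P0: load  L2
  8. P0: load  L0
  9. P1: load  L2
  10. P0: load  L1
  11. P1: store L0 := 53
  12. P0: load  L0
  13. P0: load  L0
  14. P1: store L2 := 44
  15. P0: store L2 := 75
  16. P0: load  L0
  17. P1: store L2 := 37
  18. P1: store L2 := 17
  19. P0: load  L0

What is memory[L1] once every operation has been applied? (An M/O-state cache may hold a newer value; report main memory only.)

  op1 P1: store L1 := 84 → I/M on L1; bus BusRdX; mem=40
  op2 P0: store L2 := 24 → M/I on L2; bus BusRdX; mem=90
  op3 P1: load  L1 → I/M on L1; bus (none); mem=40
  op4 P0: load  L0 → E/I on L0; bus BusRd; mem=40
  op5 P0: store L2 := 7 → M/I on L2; bus (none); mem=90
  op6 P1: store L0 := 51 → I/M on L0; bus BusRdX; mem=40
  op7 P0: load  L2 → M/I on L2; bus (none); mem=90
  op8 P0: load  L0 → S/O on L0; bus BusRd; mem=40
  op9 P1: load  L2 → O/S on L2; bus BusRd; mem=90
  op10 P0: load  L1 → S/O on L1; bus BusRd; mem=40
  op11 P1: store L0 := 53 → I/M on L0; bus BusUpgr; mem=40
  op12 P0: load  L0 → S/O on L0; bus BusRd; mem=40
  op13 P0: load  L0 → S/O on L0; bus (none); mem=40
  op14 P1: store L2 := 44 → I/M on L2; bus BusUpgr Flush; mem=7
  op15 P0: store L2 := 75 → M/I on L2; bus BusRdX Flush; mem=44
  op16 P0: load  L0 → S/O on L0; bus (none); mem=40
  op17 P1: store L2 := 37 → I/M on L2; bus BusRdX Flush; mem=75
  op18 P1: store L2 := 17 → I/M on L2; bus (none); mem=75
  op19 P0: load  L0 → S/O on L0; bus (none); mem=40

memory[L1] = 40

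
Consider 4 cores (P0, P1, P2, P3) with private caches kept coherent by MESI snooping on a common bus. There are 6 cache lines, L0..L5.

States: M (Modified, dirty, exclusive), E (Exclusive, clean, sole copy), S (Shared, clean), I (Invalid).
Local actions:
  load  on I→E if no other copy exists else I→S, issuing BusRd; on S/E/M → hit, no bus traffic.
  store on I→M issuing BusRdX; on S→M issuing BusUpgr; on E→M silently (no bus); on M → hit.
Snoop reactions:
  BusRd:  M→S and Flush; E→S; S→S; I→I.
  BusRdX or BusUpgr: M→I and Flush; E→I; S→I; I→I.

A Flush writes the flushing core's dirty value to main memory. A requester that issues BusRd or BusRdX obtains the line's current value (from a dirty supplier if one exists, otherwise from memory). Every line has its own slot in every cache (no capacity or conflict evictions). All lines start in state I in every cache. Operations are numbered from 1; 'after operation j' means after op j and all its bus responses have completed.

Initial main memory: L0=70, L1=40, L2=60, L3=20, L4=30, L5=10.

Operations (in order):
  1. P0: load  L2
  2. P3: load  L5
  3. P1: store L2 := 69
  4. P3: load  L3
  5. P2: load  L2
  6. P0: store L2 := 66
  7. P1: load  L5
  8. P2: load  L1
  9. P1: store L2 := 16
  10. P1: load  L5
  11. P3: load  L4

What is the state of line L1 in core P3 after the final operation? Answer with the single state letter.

state = I

step 1: P0: load  L2  ⟶  EIII  (L2)  txn=BusRd  M[L2]=60
step 2: P3: load  L5  ⟶  IIIE  (L5)  txn=BusRd  M[L5]=10
step 3: P1: store L2 := 69  ⟶  IMII  (L2)  txn=BusRdX  M[L2]=60
step 4: P3: load  L3  ⟶  IIIE  (L3)  txn=BusRd  M[L3]=20
step 5: P2: load  L2  ⟶  ISSI  (L2)  txn=BusRd+Flush  M[L2]=69
step 6: P0: store L2 := 66  ⟶  MIII  (L2)  txn=BusRdX  M[L2]=69
step 7: P1: load  L5  ⟶  ISIS  (L5)  txn=BusRd  M[L5]=10
step 8: P2: load  L1  ⟶  IIEI  (L1)  txn=BusRd  M[L1]=40
step 9: P1: store L2 := 16  ⟶  IMII  (L2)  txn=BusRdX+Flush  M[L2]=66
step 10: P1: load  L5  ⟶  ISIS  (L5)  txn=∅  M[L5]=10
step 11: P3: load  L4  ⟶  IIIE  (L4)  txn=BusRd  M[L4]=30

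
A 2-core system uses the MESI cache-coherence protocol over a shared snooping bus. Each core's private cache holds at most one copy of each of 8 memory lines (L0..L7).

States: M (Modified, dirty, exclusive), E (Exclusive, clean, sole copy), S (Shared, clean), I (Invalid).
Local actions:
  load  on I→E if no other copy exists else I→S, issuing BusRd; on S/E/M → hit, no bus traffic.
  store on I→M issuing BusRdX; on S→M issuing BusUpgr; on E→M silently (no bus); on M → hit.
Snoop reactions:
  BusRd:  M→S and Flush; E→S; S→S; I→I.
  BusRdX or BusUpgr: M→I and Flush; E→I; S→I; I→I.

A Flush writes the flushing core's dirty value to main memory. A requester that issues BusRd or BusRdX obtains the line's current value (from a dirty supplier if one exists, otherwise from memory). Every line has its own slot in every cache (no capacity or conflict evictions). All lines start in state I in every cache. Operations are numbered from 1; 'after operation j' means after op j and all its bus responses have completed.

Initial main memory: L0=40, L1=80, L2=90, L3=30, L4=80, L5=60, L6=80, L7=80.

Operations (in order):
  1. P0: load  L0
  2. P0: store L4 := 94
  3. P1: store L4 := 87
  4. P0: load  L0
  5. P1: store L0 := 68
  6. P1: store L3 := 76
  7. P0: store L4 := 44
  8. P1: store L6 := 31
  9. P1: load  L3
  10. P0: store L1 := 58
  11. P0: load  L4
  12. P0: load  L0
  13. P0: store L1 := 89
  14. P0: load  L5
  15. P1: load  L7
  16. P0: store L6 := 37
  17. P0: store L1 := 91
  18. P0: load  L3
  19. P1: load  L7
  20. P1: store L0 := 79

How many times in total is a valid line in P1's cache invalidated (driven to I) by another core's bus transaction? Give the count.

invalidations = 2

  op1 P0: load  L0 → E/I on L0; bus BusRd; mem=40
  op2 P0: store L4 := 94 → M/I on L4; bus BusRdX; mem=80
  op3 P1: store L4 := 87 → I/M on L4; bus BusRdX Flush; mem=94
  op4 P0: load  L0 → E/I on L0; bus (none); mem=40
  op5 P1: store L0 := 68 → I/M on L0; bus BusRdX; mem=40
  op6 P1: store L3 := 76 → I/M on L3; bus BusRdX; mem=30
  op7 P0: store L4 := 44 → M/I on L4; bus BusRdX Flush; mem=87
  op8 P1: store L6 := 31 → I/M on L6; bus BusRdX; mem=80
  op9 P1: load  L3 → I/M on L3; bus (none); mem=30
  op10 P0: store L1 := 58 → M/I on L1; bus BusRdX; mem=80
  op11 P0: load  L4 → M/I on L4; bus (none); mem=87
  op12 P0: load  L0 → S/S on L0; bus BusRd Flush; mem=68
  op13 P0: store L1 := 89 → M/I on L1; bus (none); mem=80
  op14 P0: load  L5 → E/I on L5; bus BusRd; mem=60
  op15 P1: load  L7 → I/E on L7; bus BusRd; mem=80
  op16 P0: store L6 := 37 → M/I on L6; bus BusRdX Flush; mem=31
  op17 P0: store L1 := 91 → M/I on L1; bus (none); mem=80
  op18 P0: load  L3 → S/S on L3; bus BusRd Flush; mem=76
  op19 P1: load  L7 → I/E on L7; bus (none); mem=80
  op20 P1: store L0 := 79 → I/M on L0; bus BusUpgr; mem=68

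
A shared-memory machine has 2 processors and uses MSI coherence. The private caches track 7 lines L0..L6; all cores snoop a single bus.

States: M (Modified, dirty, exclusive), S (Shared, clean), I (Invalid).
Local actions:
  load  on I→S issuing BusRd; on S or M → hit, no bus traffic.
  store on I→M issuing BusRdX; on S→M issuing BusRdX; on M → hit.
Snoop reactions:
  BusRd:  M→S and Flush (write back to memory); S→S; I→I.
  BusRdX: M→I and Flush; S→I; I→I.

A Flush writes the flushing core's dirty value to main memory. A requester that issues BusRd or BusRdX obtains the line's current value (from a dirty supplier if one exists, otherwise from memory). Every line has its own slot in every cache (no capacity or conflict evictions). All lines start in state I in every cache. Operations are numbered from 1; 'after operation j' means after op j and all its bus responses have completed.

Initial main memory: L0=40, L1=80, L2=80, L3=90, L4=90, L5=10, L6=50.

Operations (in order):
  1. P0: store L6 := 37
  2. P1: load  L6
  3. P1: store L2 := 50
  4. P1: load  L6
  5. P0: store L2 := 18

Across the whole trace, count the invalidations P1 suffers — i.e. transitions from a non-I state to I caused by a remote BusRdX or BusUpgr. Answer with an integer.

invalidations = 1

step 1: P0: store L6 := 37  ⟶  MI  (L6)  txn=BusRdX  M[L6]=50
step 2: P1: load  L6  ⟶  SS  (L6)  txn=BusRd+Flush  M[L6]=37
step 3: P1: store L2 := 50  ⟶  IM  (L2)  txn=BusRdX  M[L2]=80
step 4: P1: load  L6  ⟶  SS  (L6)  txn=∅  M[L6]=37
step 5: P0: store L2 := 18  ⟶  MI  (L2)  txn=BusRdX+Flush  M[L2]=50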